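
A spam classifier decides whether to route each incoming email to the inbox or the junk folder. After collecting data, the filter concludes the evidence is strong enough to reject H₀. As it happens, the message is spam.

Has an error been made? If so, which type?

The conventional null hypothesis here is that the message is legitimate (not spam).
The test rejected a false H₀ — the decision matches the true state.

No error (correct decision).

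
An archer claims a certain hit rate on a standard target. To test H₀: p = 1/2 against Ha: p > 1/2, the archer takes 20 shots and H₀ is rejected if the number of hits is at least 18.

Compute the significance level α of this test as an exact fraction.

211/1048576

Under H₀, K ~ Binomial(20, 1/2), and α = P(K ≥ 18).
That's C(20,18) + C(20,19) + C(20,20) over 2^20, i.e. (190 + 20 + 1)/1048576 = 211/1048576.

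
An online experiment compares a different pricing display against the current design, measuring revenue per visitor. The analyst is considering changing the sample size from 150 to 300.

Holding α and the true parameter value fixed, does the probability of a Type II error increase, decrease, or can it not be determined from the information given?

It decreases.

More data shrinks sampling variability; the test statistic under Ha concentrates further from the null value, making rejection more likely.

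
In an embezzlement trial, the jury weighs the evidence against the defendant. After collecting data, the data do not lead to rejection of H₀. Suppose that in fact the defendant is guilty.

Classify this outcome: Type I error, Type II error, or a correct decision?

The conventional null hypothesis here is that the defendant is innocent.
H₀ was not rejected, but H₀ is actually false.
Failing to reject a false null hypothesis is a Type II error (false negative).

Type II error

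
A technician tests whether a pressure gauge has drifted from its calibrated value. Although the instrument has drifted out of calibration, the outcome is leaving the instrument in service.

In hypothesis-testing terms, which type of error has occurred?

Type II error

The null hypothesis here is that the instrument is correctly calibrated.
'Leaving the instrument in service' corresponds to failing to reject H₀.
H₀ was not rejected but H₀ is false — a Type II error (false negative).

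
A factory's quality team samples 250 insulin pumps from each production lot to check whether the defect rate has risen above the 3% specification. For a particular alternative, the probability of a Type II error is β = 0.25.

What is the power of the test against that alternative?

Power = 1 − β = 1 − 0.25 = 0.75.

0.75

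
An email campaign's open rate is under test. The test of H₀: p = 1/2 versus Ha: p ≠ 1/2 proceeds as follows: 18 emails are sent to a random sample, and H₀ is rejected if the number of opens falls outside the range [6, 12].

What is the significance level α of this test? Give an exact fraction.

Under H₀, K ~ Binomial(18, 1/2); α is the probability of landing in either tail, P(K ≤ 5) + P(K ≥ 13).
The two tails are symmetric, so α = 2·(1 + 18 + 153 + 816 + 3060 + 8568)/2^18 = 25232/262144 = 1577/16384.

1577/16384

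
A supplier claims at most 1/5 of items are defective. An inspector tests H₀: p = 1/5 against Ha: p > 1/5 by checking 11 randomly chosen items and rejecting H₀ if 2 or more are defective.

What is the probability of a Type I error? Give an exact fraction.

6619897/9765625

Under H₀, K ~ Binomial(11, 1/5); the Type I error rate is P(K ≥ 2).
Computing the lower-tail complement: 1 − 3145728/9765625 = 6619897/9765625.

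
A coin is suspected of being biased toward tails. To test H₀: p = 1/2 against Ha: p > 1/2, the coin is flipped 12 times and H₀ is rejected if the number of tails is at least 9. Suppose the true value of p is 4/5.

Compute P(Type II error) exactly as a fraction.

10030813/48828125

A Type II error is failing to reject when Ha holds: with p = 4/5, β = P(K ≤ 8).
Equivalently, β = 1 − P(K ≥ 9) = 10030813/48828125.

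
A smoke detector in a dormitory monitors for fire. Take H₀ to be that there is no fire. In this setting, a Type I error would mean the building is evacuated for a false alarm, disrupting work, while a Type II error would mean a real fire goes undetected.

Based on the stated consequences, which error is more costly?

The Type II consequence (a real fire goes undetected) is more severe than the Type I consequence (the building is evacuated for a false alarm, disrupting work).

Type II error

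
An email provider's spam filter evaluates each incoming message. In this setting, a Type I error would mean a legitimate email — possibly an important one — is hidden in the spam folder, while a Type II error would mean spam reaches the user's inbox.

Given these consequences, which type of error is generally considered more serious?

The Type I consequence (a legitimate email — possibly an important one — is hidden in the spam folder) is more severe than the Type II consequence (spam reaches the user's inbox).

Type I error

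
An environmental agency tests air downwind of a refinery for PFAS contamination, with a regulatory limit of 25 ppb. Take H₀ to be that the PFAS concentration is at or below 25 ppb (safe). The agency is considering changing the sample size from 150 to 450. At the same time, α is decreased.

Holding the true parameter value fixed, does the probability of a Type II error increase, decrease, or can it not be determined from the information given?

Cannot be determined from the information given.

The first change alone would make β decrease; the second alone would make β increase. Which effect dominates depends on the magnitudes, which are not given.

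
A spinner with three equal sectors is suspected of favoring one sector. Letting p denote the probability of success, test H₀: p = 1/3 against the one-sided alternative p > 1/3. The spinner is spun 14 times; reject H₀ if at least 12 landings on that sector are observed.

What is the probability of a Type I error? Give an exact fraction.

131/1594323

The Type I error probability is α = P(X ≥ 12) computed under H₀, where X ~ Binomial(14, 1/3).
Adding the binomial terms for j = 12 through 14 with p = 1/3 yields 131/1594323.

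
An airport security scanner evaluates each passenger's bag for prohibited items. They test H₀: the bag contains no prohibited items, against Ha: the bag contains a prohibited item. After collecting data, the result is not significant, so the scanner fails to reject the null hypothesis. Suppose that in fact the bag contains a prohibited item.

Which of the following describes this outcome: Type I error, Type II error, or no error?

Type II error

H₀ was not rejected, but H₀ is actually false.
Failing to reject a false null hypothesis is a Type II error (false negative).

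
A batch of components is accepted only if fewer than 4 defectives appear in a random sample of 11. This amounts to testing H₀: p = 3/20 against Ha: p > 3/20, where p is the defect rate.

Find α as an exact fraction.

355557667797/5120000000000

Under H₀, Y ~ Binomial(11, 3/20); the Type I error rate is P(Y ≥ 4).
Computing the lower-tail complement: 1 − 4764442332203/5120000000000 = 355557667797/5120000000000.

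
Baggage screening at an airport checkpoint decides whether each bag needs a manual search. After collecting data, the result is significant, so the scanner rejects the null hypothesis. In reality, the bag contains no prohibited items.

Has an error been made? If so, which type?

The conventional null hypothesis here is that the bag contains no prohibited items.
H₀ was rejected, but H₀ is actually true.
Rejecting a true null hypothesis is a Type I error (false positive).

Type I error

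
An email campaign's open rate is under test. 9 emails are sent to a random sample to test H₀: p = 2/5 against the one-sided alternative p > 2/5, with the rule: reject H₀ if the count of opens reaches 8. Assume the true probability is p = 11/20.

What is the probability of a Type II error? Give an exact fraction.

Under the alternative p = 11/20, S ~ Binomial(9, 11/20); β is the probability the test does not reject, P(S < 8).
Summing C(9,j)·(11/20)^j·(9/20)^{9-j} for j = 0..7 gives 123069745737/128000000000.

123069745737/128000000000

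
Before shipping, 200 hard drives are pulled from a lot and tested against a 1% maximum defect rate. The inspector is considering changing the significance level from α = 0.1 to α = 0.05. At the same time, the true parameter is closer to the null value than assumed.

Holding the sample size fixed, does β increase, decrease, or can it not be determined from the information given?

It increases.

Lowering α raises the bar for rejection; under Ha, the test now fails to reject on outcomes it previously would have rejected. A smaller departure from H₀ means the test statistic under Ha is distributed closer to where it would be under H₀; rejection becomes less likely. Both changes push β in the same direction.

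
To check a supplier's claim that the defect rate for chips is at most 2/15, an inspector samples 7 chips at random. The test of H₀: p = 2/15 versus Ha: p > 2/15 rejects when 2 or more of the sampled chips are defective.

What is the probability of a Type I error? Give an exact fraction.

α = P(reject H₀ | H₀ true) = P(Y ≥ 2 | p = 2/15), Y ~ Binomial(7, 2/15).
Via the complement, α = 1 − Σ_{j=0}^{1} C(7,j)(2/15)^j(13/15)^{7-j} = 1501316/6328125.

1501316/6328125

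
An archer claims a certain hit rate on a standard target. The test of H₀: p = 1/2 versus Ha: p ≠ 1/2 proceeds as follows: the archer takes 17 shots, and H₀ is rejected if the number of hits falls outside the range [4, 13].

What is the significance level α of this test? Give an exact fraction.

417/32768

The significance level is the null-hypothesis probability of the rejection region {≤3} ∪ {≥14}.
By symmetry, α = 2·P(X ≤ 3) = 2·(1 + 17 + 136 + 680)/131072 = 1668/131072 = 417/32768.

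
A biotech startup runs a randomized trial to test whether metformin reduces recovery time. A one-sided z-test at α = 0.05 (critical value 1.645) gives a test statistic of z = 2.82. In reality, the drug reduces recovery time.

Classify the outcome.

No error — this is a correct decision.

The conventional null hypothesis is that the drug has no effect on recovery time.
Since z = 2.82 > z* = 1.645, H₀ is rejected.
H₀ is false (actually the drug reduces recovery time).
The decision matches the true state — no error.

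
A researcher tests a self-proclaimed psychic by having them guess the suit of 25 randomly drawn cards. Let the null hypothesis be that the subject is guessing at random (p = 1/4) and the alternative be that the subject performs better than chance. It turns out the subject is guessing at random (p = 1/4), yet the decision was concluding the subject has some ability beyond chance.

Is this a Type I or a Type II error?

Type I error

'Concluding the subject has some ability beyond chance' corresponds to rejecting H₀.
H₀ was rejected but H₀ is true — a Type I error (false positive).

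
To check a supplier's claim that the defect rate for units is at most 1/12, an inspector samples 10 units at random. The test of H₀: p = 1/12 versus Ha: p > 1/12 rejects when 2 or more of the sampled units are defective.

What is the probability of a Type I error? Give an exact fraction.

The significance level is the probability, assuming p = 1/12, of seeing 2 or more defectives in 10 draws.
α = 1 − P(Y ≤ 1) = 1 − 16505633837/20639121408 = 4133487571/20639121408.

4133487571/20639121408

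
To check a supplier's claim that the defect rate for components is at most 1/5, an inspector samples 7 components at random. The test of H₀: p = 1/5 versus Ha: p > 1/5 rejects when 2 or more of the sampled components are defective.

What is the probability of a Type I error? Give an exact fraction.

33069/78125

The significance level is the probability, assuming p = 1/5, of seeing 2 or more defectives in 7 draws.
α = 1 − P(K ≤ 1) = 1 − 45056/78125 = 33069/78125.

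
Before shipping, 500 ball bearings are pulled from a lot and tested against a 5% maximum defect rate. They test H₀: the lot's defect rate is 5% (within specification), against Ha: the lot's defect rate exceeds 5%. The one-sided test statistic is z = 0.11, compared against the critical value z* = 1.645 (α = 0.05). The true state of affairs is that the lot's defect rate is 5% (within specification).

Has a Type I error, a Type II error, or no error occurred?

No error (correct decision).

Since z = 0.11 ≤ z* = 1.645, H₀ is not rejected.
H₀ is true (actually the lot's defect rate is 5% (within specification)).
The decision matches the true state — no error.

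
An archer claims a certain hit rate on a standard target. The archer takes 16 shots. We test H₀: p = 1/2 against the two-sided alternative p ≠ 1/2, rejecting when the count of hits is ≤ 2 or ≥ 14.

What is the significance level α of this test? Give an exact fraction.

137/32768

α = P(X ≤ 2 or X ≥ 14 | p = 1/2), X ~ Binomial(16, 1/2).
The two tails are symmetric, so α = 2·(1 + 16 + 120)/2^16 = 274/65536 = 137/32768.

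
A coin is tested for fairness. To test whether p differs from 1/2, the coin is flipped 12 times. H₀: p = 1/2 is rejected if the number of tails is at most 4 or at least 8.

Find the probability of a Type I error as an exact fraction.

α = P(K ≤ 4 or K ≥ 8 | p = 1/2), K ~ Binomial(12, 1/2).
The two tails are symmetric, so α = 2·(1 + 12 + 66 + 220 + 495)/2^12 = 1588/4096 = 397/1024.

397/1024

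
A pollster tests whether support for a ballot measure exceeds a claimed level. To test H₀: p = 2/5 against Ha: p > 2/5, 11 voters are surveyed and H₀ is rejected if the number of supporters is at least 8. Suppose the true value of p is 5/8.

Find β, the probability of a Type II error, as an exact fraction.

688976199/1073741824

A Type II error is failing to reject when Ha holds: with p = 5/8, β = P(X ≤ 7).
Summing C(11,j)·(5/8)^j·(3/8)^{11-j} for j = 0..7 gives 688976199/1073741824.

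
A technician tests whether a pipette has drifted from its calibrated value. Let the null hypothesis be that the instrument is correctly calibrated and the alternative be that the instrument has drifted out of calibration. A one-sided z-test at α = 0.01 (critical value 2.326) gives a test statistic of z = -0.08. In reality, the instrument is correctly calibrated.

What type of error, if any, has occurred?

Since z = -0.08 ≤ z* = 2.326, H₀ is not rejected.
H₀ is true (actually the instrument is correctly calibrated).
The decision matches the true state — no error.

No error — this is a correct decision.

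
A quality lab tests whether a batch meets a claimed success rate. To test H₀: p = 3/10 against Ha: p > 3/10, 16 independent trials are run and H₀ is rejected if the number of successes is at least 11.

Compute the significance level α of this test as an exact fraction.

α = P(reject H₀ | H₀ true) = P(K ≥ 11 | p = 3/10), with K ~ Binomial(16, 3/10).
Summing C(16,j)(3/10)^j(7/10)^{16−j} for j = 11,…,16 gives 15663201513957/10000000000000000.

15663201513957/10000000000000000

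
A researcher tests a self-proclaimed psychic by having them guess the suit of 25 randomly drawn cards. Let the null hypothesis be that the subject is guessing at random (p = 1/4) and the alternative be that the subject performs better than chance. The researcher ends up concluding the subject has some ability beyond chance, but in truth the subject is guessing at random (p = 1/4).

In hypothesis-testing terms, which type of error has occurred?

Type I error

'Concluding the subject has some ability beyond chance' corresponds to rejecting H₀.
H₀ was rejected but H₀ is true — a Type I error (false positive).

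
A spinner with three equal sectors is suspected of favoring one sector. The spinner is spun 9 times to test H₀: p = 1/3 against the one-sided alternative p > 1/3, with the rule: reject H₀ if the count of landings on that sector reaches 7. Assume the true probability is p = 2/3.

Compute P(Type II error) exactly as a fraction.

A Type II error is failing to reject when Ha holds: with p = 2/3, β = P(Y ≤ 6).
Equivalently, β = 1 − P(Y ≥ 7) = 12259/19683.

12259/19683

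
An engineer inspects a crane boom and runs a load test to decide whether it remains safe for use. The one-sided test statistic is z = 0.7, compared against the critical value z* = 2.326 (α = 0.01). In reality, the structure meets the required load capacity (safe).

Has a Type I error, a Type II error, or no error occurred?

Neither — the decision is correct.

The conventional null hypothesis is that the structure meets the required load capacity (safe).
Since z = 0.7 ≤ z* = 2.326, H₀ is not rejected.
H₀ is true (actually the structure meets the required load capacity (safe)).
The decision matches the true state — no error.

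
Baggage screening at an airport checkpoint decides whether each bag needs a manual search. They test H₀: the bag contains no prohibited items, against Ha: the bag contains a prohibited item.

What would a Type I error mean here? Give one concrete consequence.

A Type I error would mean concluding that the bag contains a prohibited item when in fact the bag contains no prohibited items. Consequence: a harmless bag is searched, delaying the passenger.

A Type I error is rejecting H₀ when H₀ is true.
Here that means flagging the bag for a manual search when actually the bag contains no prohibited items.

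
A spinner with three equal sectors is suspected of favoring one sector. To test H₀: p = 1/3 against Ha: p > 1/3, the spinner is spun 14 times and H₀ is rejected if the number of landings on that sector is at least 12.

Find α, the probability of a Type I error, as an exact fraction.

131/1594323

Under H₀, K ~ Binomial(14, 1/3), and α = P(K ≥ 12).
Summing C(14,j)(1/3)^j(2/3)^{14−j} for j = 12,…,14 gives 131/1594323.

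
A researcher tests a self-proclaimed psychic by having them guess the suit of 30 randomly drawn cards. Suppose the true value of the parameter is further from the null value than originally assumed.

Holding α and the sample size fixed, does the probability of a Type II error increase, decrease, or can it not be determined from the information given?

A larger true effect moves the Ha sampling distribution further from the H₀ critical value, making rejection more likely when Ha is true.

It decreases.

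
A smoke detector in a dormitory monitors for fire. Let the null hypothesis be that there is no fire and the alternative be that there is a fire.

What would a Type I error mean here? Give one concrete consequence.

A Type I error would mean concluding that there is a fire when in fact there is no fire. Consequence: the building is evacuated for a false alarm, disrupting work.

A Type I error is rejecting H₀ when H₀ is true.
Here that means sounding the alarm and evacuating the building when actually there is no fire.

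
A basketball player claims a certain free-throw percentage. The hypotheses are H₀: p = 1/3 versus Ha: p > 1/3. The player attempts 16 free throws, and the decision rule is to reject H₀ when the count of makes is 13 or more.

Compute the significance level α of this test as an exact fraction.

4993/43046721

The Type I error probability is α = P(S ≥ 13) computed under H₀, where S ~ Binomial(16, 1/3).
Adding the binomial terms for j = 13 through 16 with p = 1/3 yields 4993/43046721.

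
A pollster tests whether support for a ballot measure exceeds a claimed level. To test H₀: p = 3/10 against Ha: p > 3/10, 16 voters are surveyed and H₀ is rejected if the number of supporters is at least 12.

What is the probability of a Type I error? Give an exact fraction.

531662610897/2000000000000000

α = P(reject H₀ | H₀ true) = P(K ≥ 12 | p = 3/10), with K ~ Binomial(16, 3/10).
Adding the binomial terms for j = 12 through 16 with p = 3/10 yields 531662610897/2000000000000000.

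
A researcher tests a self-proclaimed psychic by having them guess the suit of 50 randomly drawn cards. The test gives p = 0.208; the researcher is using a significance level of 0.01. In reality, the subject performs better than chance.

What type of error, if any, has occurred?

Type II error

The conventional null hypothesis is that the subject is guessing at random (p = 1/4).
Since p = 0.208 ≥ α = 0.01, H₀ is not rejected.
H₀ is false (actually the subject performs better than chance).
Failing to reject a false H₀ is a Type II error.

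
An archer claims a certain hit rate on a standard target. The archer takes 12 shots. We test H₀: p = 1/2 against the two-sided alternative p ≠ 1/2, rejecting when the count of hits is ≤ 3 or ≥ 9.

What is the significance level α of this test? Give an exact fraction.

The significance level is the null-hypothesis probability of the rejection region {≤3} ∪ {≥9}.
Each tail has probability (1 + 12 + 66 + 220)/4096; doubling gives α = 598/4096 = 299/2048.

299/2048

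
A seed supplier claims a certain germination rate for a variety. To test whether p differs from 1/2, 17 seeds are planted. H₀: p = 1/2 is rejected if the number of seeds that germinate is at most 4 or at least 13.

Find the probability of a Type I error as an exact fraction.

1607/32768

The significance level is the null-hypothesis probability of the rejection region {≤4} ∪ {≥13}.
Each tail has probability (1 + 17 + 136 + 680 + 2380)/131072; doubling gives α = 6428/131072 = 1607/32768.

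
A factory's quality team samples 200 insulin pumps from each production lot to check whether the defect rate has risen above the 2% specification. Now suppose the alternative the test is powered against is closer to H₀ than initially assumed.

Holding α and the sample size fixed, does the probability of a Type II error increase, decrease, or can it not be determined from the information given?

A smaller departure from H₀ means the test statistic under Ha is distributed closer to where it would be under H₀; rejection becomes less likely.

It increases.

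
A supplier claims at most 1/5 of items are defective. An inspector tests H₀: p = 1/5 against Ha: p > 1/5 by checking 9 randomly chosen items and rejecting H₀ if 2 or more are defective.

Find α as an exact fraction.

1101157/1953125

The significance level is the probability, assuming p = 1/5, of seeing 2 or more defectives in 9 draws.
α = 1 − P(S ≤ 1) = 1 − 851968/1953125 = 1101157/1953125.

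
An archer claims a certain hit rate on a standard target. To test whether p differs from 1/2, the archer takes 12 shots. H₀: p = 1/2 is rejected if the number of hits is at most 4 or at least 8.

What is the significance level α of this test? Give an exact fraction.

397/1024

The significance level is the null-hypothesis probability of the rejection region {≤4} ∪ {≥8}.
The two tails are symmetric, so α = 2·(1 + 12 + 66 + 220 + 495)/2^12 = 1588/4096 = 397/1024.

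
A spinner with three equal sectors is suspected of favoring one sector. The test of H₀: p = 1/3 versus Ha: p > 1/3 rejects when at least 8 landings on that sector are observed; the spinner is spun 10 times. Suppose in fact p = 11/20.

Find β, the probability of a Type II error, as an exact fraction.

2305127290491/2560000000000

Under the alternative p = 11/20, X ~ Binomial(10, 11/20); β is the probability the test does not reject, P(X < 8).
Equivalently, β = 1 − P(X ≥ 8) = 2305127290491/2560000000000.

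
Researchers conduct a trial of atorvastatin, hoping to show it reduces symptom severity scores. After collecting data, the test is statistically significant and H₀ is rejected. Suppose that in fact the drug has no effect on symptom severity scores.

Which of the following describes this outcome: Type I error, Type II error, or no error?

The conventional null hypothesis here is that the drug has no effect on symptom severity scores.
H₀ was rejected, but H₀ is actually true.
Rejecting a true null hypothesis is a Type I error (false positive).

Type I error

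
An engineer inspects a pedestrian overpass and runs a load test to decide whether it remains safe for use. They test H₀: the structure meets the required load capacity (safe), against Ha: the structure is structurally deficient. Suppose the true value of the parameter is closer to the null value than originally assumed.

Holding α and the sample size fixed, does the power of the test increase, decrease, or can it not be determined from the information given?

A smaller departure from H₀ means the test statistic under Ha is distributed closer to where it would be under H₀; rejection becomes less likely.
Since power = 1 − β and β increases, power decreases.

It decreases.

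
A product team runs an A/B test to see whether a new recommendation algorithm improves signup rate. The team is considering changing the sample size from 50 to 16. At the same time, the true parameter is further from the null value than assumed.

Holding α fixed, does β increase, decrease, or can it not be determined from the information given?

The first change alone would make β increase; the second alone would make β decrease. Which effect dominates depends on the magnitudes, which are not given.

Cannot be determined from the information given.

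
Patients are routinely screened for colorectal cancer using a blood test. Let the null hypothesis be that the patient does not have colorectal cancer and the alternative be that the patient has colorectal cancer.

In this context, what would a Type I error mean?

A Type I error would mean concluding that the patient has colorectal cancer when in fact the patient does not have colorectal cancer.

A Type I error is rejecting H₀ when H₀ is true.
Here that means flagging the patient as positive and ordering follow-up testing when actually the patient does not have colorectal cancer.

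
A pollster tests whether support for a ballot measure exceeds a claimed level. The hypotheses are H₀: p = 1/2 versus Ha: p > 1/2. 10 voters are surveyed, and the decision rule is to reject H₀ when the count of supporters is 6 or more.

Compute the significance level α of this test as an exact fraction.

Under H₀, X ~ Binomial(10, 1/2), and α = P(X ≥ 6).
P(X ≥ 6) = [C(10,6) + C(10,7) + C(10,8) + C(10,9) + C(10,10)] / 2^10 = (210 + 120 + 45 + 10 + 1) / 1024 = 386/1024 = 193/512.

193/512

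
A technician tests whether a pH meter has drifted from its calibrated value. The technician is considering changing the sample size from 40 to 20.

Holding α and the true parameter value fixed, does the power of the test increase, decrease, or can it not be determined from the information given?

It decreases.

Reducing n widens both sampling distributions, so the test has less ability to distinguish Ha from H₀.
Since power = 1 − β and β increases, power decreases.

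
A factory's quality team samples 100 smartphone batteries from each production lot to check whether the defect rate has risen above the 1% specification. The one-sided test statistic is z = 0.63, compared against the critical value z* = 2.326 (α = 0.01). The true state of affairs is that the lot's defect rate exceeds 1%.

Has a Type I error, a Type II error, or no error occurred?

Type II error

The conventional null hypothesis is that the lot's defect rate is 1% (within specification).
Since z = 0.63 ≤ z* = 2.326, H₀ is not rejected.
H₀ is false (actually the lot's defect rate exceeds 1%).
Failing to reject a false H₀ is a Type II error.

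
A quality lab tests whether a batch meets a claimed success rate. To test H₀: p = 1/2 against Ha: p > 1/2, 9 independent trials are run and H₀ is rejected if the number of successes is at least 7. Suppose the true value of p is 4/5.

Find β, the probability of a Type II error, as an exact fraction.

Under the alternative p = 4/5, Y ~ Binomial(9, 4/5); β is the probability the test does not reject, P(Y < 7).
Equivalently, β = 1 − P(Y ≥ 7) = 511333/1953125.

511333/1953125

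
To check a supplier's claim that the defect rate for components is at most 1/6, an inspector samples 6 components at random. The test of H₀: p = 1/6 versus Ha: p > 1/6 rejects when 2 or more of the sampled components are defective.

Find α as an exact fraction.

12281/46656

Under H₀, Y ~ Binomial(6, 1/6); the Type I error rate is P(Y ≥ 2).
Via the complement, α = 1 − Σ_{j=0}^{1} C(6,j)(1/6)^j(5/6)^{6-j} = 12281/46656.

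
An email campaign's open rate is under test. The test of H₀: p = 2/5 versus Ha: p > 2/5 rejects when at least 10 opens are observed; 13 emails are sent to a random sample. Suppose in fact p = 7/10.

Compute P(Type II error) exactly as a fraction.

579394354239/1000000000000

β = P(fail to reject H₀ | Ha true) = P(X ≤ 9 | p = 7/10), X ~ Binomial(13, 7/10).
Equivalently, β = 1 − P(X ≥ 10) = 579394354239/1000000000000.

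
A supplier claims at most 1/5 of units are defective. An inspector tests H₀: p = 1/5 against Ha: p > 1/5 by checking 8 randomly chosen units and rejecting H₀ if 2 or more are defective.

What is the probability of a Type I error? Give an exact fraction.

α = P(reject H₀ | H₀ true) = P(S ≥ 2 | p = 1/5), S ~ Binomial(8, 1/5).
Via the complement, α = 1 − Σ_{j=0}^{1} C(8,j)(1/5)^j(4/5)^{8-j} = 194017/390625.

194017/390625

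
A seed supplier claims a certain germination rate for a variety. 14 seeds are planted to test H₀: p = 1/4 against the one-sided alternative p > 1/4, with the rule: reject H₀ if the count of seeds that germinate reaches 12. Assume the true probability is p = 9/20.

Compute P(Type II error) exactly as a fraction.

β = P(fail to reject H₀ | Ha true) = P(S ≤ 11 | p = 9/20), S ~ Binomial(14, 9/20).
Summing C(14,j)·(9/20)^j·(11/20)^{14-j} for j = 0..11 gives 817437922121895041/819200000000000000.

817437922121895041/819200000000000000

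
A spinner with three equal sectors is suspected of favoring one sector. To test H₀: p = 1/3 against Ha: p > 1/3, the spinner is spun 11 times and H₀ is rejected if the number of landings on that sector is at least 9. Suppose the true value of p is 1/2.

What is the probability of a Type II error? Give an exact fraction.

1981/2048

Under the alternative p = 1/2, Y ~ Binomial(11, 1/2); β is the probability the test does not reject, P(Y < 9).
Summing C(11,j)·(1/2)^j·(1/2)^{11-j} for j = 0..8 gives 1981/2048.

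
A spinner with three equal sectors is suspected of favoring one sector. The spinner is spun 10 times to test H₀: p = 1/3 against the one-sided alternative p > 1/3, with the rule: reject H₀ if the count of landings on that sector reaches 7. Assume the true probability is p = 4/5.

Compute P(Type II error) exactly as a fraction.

1180409/9765625

Under the alternative p = 4/5, S ~ Binomial(10, 4/5); β is the probability the test does not reject, P(S < 7).
Summing C(10,j)·(4/5)^j·(1/5)^{10-j} for j = 0..6 gives 1180409/9765625.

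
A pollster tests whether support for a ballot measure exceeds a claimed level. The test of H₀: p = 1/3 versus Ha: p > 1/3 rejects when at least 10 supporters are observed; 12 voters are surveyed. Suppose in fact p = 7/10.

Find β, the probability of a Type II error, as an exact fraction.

149436930429/200000000000

A Type II error is failing to reject when Ha holds: with p = 7/10, β = P(X ≤ 9).
Summing C(12,j)·(7/10)^j·(3/10)^{12-j} for j = 0..9 gives 149436930429/200000000000.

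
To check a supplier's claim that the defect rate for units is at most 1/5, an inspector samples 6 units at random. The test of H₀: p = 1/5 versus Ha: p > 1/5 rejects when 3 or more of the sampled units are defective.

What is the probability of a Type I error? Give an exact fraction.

α = P(reject H₀ | H₀ true) = P(Y ≥ 3 | p = 1/5), Y ~ Binomial(6, 1/5).
α = 1 − P(Y ≤ 2) = 1 − 2816/3125 = 309/3125.

309/3125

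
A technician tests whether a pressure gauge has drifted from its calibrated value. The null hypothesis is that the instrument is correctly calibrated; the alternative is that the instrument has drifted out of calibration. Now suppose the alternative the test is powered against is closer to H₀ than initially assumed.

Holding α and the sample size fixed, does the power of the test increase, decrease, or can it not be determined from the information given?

It decreases.

When the true parameter is near the null value, the test has a harder time distinguishing Ha from H₀.
Since power = 1 − β and β increases, power decreases.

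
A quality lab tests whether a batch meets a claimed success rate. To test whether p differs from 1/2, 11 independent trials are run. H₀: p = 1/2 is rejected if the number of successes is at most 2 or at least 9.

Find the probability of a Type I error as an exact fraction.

The significance level is the null-hypothesis probability of the rejection region {≤2} ∪ {≥9}.
The two tails are symmetric, so α = 2·(1 + 11 + 55)/2^11 = 134/2048 = 67/1024.

67/1024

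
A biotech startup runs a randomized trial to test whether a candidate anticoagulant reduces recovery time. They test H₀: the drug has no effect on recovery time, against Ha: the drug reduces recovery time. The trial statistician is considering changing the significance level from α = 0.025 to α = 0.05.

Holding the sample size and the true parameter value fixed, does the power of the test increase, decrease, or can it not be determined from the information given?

It increases.

With a larger α the critical value moves toward the center, so more of the Ha sampling distribution lies in the rejection region.
Since power = 1 − β and β decreases, power increases.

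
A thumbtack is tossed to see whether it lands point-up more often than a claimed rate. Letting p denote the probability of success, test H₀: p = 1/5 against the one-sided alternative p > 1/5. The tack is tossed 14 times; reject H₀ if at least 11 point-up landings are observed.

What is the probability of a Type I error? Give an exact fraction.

24809/6103515625

Under H₀, Y ~ Binomial(14, 1/5), and α = P(Y ≥ 11).
Adding the binomial terms for j = 11 through 14 with p = 1/5 yields 24809/6103515625.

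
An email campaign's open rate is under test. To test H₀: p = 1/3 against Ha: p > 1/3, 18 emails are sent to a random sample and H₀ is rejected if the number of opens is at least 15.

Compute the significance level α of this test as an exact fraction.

Under H₀, S ~ Binomial(18, 1/3), and α = P(S ≥ 15).
P(S ≥ 15) = Σ_{j=15}^{18} C(18,j)·(1/3)^j·(2/3)^{18-j} = 7177/387420489.

7177/387420489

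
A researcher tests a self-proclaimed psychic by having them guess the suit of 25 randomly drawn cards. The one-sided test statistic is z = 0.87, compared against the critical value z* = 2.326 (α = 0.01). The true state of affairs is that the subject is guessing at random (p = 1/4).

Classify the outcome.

No error (correct decision).

The conventional null hypothesis is that the subject is guessing at random (p = 1/4).
Since z = 0.87 ≤ z* = 2.326, H₀ is not rejected.
H₀ is true (actually the subject is guessing at random (p = 1/4)).
The decision matches the true state — no error.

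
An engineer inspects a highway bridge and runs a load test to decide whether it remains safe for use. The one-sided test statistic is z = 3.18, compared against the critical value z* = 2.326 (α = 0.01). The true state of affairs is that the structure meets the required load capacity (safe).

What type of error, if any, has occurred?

The conventional null hypothesis is that the structure meets the required load capacity (safe).
Since z = 3.18 > z* = 2.326, H₀ is rejected.
H₀ is true (actually the structure meets the required load capacity (safe)).
Rejecting a true H₀ is a Type I error.

Type I error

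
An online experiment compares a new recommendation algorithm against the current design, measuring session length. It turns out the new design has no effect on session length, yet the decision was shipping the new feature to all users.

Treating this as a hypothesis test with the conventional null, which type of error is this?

The null hypothesis here is that the new design has no effect on session length.
'Shipping the new feature to all users' corresponds to rejecting H₀.
H₀ was rejected but H₀ is true — a Type I error (false positive).

Type I error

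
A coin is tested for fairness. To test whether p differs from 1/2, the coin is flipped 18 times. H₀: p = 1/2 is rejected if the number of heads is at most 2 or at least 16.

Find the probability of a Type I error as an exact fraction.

Under H₀, K ~ Binomial(18, 1/2); α is the probability of landing in either tail, P(K ≤ 2) + P(K ≥ 16).
Each tail has probability (1 + 18 + 153)/262144; doubling gives α = 344/262144 = 43/32768.

43/32768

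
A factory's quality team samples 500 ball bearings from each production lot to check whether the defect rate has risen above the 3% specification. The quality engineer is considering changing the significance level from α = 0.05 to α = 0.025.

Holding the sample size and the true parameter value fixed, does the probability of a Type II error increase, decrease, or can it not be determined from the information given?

It increases.

Lowering α raises the bar for rejection; under Ha, the test now fails to reject on outcomes it previously would have rejected.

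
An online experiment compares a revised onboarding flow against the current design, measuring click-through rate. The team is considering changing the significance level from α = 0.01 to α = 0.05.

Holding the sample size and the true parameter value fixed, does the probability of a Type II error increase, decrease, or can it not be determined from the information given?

It decreases.

Relaxing α lowers the evidence threshold; under Ha, outcomes that previously fell short now trigger rejection.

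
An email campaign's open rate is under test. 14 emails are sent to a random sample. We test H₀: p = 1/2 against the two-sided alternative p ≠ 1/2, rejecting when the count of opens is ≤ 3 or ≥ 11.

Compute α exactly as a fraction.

Under H₀, Y ~ Binomial(14, 1/2); α is the probability of landing in either tail, P(Y ≤ 3) + P(Y ≥ 11).
By symmetry, α = 2·P(Y ≤ 3) = 2·(1 + 14 + 91 + 364)/16384 = 940/16384 = 235/4096.

235/4096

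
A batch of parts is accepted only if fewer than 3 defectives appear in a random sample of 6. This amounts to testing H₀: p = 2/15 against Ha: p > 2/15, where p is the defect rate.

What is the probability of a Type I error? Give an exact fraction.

The significance level is the probability, assuming p = 2/15, of seeing 3 or more defectives in 6 draws.
α = 1 − P(S ≤ 2) = 1 − 2199197/2278125 = 78928/2278125.

78928/2278125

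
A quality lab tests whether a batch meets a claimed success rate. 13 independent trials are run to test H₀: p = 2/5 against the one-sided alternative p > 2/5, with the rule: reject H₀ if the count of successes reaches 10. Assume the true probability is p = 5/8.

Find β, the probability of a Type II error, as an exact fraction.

A Type II error is failing to reject when Ha holds: with p = 5/8, β = P(K ≤ 9).
Equivalently, β = 1 − P(K ≥ 10) = 107331531597/137438953472.

107331531597/137438953472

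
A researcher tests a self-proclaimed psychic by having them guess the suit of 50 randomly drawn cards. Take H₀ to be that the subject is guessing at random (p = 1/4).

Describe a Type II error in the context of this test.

A Type II error is failing to reject H₀ when H₀ is false.
Here that means concluding there is no evidence of ability when actually the subject performs better than chance.

A Type II error would mean concluding that the subject is guessing at random (p = 1/4) (or at least failing to establish that the subject performs better than chance) when in fact the subject performs better than chance.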